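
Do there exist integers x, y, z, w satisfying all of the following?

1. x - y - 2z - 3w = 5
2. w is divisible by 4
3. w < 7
Yes

Take x = 1, y = 0, z = -2, w = 0. Substituting into each constraint:
  (1) 1 + 0 - 2(-2) - 3(0) = 5 ✓
  (2) 0 = 4 × 0, remainder 0 ✓
  (3) 0 < 7 ✓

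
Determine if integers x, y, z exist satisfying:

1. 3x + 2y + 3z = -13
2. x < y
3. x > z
Yes

Take x = 0, y = 1, z = -5. Substituting into each constraint:
  (1) 3(0) + 2(1) + 3(-5) = -13 ✓
  (2) 0 < 1 ✓
  (3) 0 > -5 ✓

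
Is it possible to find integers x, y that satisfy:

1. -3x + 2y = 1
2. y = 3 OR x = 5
Yes

Take x = 5, y = 8. Substituting into each constraint:
  (1) -3(5) + 2(8) = 1 ✓
  (2) x = 5, target 5 ✓ (second branch holds)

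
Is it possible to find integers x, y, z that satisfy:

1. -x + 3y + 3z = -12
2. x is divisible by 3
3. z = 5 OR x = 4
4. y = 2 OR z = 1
Yes

Take x = 33, y = 2, z = 5. Substituting into each constraint:
  (1) (-33) + 3(2) + 3(5) = -12 ✓
  (2) 33 = 3 × 11, remainder 0 ✓
  (3) z = 5, target 5 ✓ (first branch holds)
  (4) y = 2, target 2 ✓ (first branch holds)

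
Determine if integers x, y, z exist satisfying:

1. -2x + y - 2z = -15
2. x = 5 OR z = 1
Yes

Take x = 5, y = -5, z = 0. Substituting into each constraint:
  (1) -2(5) + (-5) - 2(0) = -15 ✓
  (2) x = 5, target 5 ✓ (first branch holds)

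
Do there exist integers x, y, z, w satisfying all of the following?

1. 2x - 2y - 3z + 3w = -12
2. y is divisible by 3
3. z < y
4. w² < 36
Yes

Take x = 0, y = 0, z = -1, w = -5. Substituting into each constraint:
  (1) 2(0) - 2(0) - 3(-1) + 3(-5) = -12 ✓
  (2) 0 = 3 × 0, remainder 0 ✓
  (3) -1 < 0 ✓
  (4) w² = (-5)² = 25, and 25 < 36 ✓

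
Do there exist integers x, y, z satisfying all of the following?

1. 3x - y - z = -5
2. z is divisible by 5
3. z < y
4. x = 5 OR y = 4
Yes

Take x = -2, y = 4, z = -5. Substituting into each constraint:
  (1) 3(-2) + (-4) + 5 = -5 ✓
  (2) -5 = 5 × -1, remainder 0 ✓
  (3) -5 < 4 ✓
  (4) y = 4, target 4 ✓ (second branch holds)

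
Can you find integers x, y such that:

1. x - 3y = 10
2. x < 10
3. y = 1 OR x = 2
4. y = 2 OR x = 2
No

A contradictory subset is {x - 3y = 10, x < 10, y = 2 OR x = 2}. No integer assignment can satisfy these jointly:

  - x - 3y = 10: is a linear equation tying the variables together
  - x < 10: bounds one variable relative to a constant
  - y = 2 OR x = 2: forces a choice: either y = 2 or x = 2

Split on the disjunction (y = 2 OR x = 2):
  • If y = 2: the equation forces x = 16, which contradicts the bound x ≤ 9.
  • If x = 2: with x = 2, every remaining term of the linear equation is divisible by 3, so the left side is ≡ 0 (mod 3); but the right side 8 ≡ 2 (mod 3). No integers can satisfy it.
Both branches are infeasible, so the system has no integer solution.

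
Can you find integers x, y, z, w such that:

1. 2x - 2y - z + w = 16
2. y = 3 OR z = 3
Yes

Take x = 0, y = 3, z = -22, w = 0. Substituting into each constraint:
  (1) 2(0) - 2(3) + 22 + 0 = 16 ✓
  (2) y = 3, target 3 ✓ (first branch holds)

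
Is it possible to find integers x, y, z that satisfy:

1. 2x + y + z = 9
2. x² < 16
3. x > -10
Yes

Take x = 0, y = 9, z = 0. Substituting into each constraint:
  (1) 2(0) + 9 + 0 = 9 ✓
  (2) x² = (0)² = 0, and 0 < 16 ✓
  (3) 0 > -10 ✓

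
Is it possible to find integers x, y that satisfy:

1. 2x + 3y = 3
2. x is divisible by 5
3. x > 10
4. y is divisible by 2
No

A contradictory subset is {2x + 3y = 3, y is divisible by 2}. No integer assignment can satisfy these jointly:

  - 2x + 3y = 3: is a linear equation tying the variables together
  - y is divisible by 2: restricts y to multiples of 2

Modular obstruction: writing y = 2y', every remaining term of the linear equation is divisible by 2, so the left side is ≡ 0 (mod 2); but the right side 3 ≡ 1 (mod 2). No integers can satisfy it.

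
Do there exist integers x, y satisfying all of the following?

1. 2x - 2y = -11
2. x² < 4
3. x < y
No

Even the single constraint (2x - 2y = -11) is infeasible over the integers.

  - 2x - 2y = -11: every term on the left is divisible by 2, so the LHS ≡ 0 (mod 2), but the RHS -11 is not — no integer solution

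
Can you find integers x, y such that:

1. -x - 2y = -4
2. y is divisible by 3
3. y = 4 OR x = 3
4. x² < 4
No

A contradictory subset is {y is divisible by 3, y = 4 OR x = 3, x² < 4}. No integer assignment can satisfy these jointly:

  - y is divisible by 3: restricts y to multiples of 3
  - y = 4 OR x = 3: forces a choice: either y = 4 or x = 3
  - x² < 4: restricts x to |x| ≤ 1

Split on the disjunction (y = 4 OR x = 3):
  • If y = 4: this contradicts the divisibility constraint — 4 is not a multiple of 3.
  • If x = 3: this contradicts x² < 4, which requires |x| ≤ 1.
Both branches are infeasible, so the system has no integer solution.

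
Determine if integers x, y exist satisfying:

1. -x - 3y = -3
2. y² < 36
Yes

Take x = 0, y = 1. Substituting into each constraint:
  (1) 0 - 3(1) = -3 ✓
  (2) y² = (1)² = 1, and 1 < 36 ✓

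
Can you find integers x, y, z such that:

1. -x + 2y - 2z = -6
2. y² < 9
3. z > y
Yes

Take x = 4, y = -1, z = 0. Substituting into each constraint:
  (1) (-4) + 2(-1) - 2(0) = -6 ✓
  (2) y² = (-1)² = 1, and 1 < 9 ✓
  (3) 0 > -1 ✓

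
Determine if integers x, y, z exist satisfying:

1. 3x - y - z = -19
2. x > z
Yes

Take x = 1, y = 22, z = 0. Substituting into each constraint:
  (1) 3(1) + (-22) + 0 = -19 ✓
  (2) 1 > 0 ✓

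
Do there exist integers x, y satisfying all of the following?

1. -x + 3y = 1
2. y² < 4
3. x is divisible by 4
Yes

Take x = -4, y = -1. Substituting into each constraint:
  (1) 4 + 3(-1) = 1 ✓
  (2) y² = (-1)² = 1, and 1 < 4 ✓
  (3) -4 = 4 × -1, remainder 0 ✓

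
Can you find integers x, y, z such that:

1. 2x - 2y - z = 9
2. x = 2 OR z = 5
Yes

Take x = 2, y = -3, z = 1. Substituting into each constraint:
  (1) 2(2) - 2(-3) + (-1) = 9 ✓
  (2) x = 2, target 2 ✓ (first branch holds)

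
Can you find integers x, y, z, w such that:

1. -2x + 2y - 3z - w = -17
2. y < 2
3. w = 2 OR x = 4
Yes

Take x = 0, y = -9, z = -1, w = 2. Substituting into each constraint:
  (1) -2(0) + 2(-9) - 3(-1) + (-2) = -17 ✓
  (2) -9 < 2 ✓
  (3) w = 2, target 2 ✓ (first branch holds)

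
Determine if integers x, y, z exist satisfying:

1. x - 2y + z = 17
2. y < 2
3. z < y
Yes

Take x = 19, y = 1, z = 0. Substituting into each constraint:
  (1) 19 - 2(1) + 0 = 17 ✓
  (2) 1 < 2 ✓
  (3) 0 < 1 ✓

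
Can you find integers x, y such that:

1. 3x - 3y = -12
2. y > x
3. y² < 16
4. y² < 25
Yes

Take x = -4, y = 0. Substituting into each constraint:
  (1) 3(-4) - 3(0) = -12 ✓
  (2) 0 > -4 ✓
  (3) y² = (0)² = 0, and 0 < 16 ✓
  (4) y² = (0)² = 0, and 0 < 25 ✓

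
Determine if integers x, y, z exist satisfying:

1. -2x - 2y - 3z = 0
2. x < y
Yes

Take x = 1, y = 2, z = -2. Substituting into each constraint:
  (1) -2(1) - 2(2) - 3(-2) = 0 ✓
  (2) 1 < 2 ✓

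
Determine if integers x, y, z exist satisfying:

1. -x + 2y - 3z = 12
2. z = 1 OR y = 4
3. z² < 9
Yes

Take x = -1, y = 7, z = 1. Substituting into each constraint:
  (1) 1 + 2(7) - 3(1) = 12 ✓
  (2) z = 1, target 1 ✓ (first branch holds)
  (3) z² = (1)² = 1, and 1 < 9 ✓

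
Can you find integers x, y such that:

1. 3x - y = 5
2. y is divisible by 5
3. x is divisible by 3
Yes

Take x = 0, y = -5. Substituting into each constraint:
  (1) 3(0) + 5 = 5 ✓
  (2) -5 = 5 × -1, remainder 0 ✓
  (3) 0 = 3 × 0, remainder 0 ✓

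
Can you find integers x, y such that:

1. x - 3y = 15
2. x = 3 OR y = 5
Yes

Take x = 3, y = -4. Substituting into each constraint:
  (1) 3 - 3(-4) = 15 ✓
  (2) x = 3, target 3 ✓ (first branch holds)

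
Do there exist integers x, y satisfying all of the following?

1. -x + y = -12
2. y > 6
Yes

Take x = 19, y = 7. Substituting into each constraint:
  (1) (-19) + 7 = -12 ✓
  (2) 7 > 6 ✓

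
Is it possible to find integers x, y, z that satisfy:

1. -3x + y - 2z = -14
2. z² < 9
Yes

Take x = 4, y = 0, z = 1. Substituting into each constraint:
  (1) -3(4) + 0 - 2(1) = -14 ✓
  (2) z² = (1)² = 1, and 1 < 9 ✓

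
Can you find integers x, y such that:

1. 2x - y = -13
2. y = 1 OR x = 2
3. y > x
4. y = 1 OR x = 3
Yes

Take x = -6, y = 1. Substituting into each constraint:
  (1) 2(-6) + (-1) = -13 ✓
  (2) y = 1, target 1 ✓ (first branch holds)
  (3) 1 > -6 ✓
  (4) y = 1, target 1 ✓ (first branch holds)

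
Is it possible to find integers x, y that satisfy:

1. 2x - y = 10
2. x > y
Yes

Take x = 9, y = 8. Substituting into each constraint:
  (1) 2(9) + (-8) = 10 ✓
  (2) 9 > 8 ✓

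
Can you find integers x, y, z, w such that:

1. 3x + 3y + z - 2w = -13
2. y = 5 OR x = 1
Yes

Take x = 0, y = 5, z = -28, w = 0. Substituting into each constraint:
  (1) 3(0) + 3(5) + (-28) - 2(0) = -13 ✓
  (2) y = 5, target 5 ✓ (first branch holds)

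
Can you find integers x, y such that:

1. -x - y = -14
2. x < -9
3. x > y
No

The full constraint system is jointly infeasible over the integers. Each constraint and what it forces:

  - -x - y = -14: is a linear equation tying the variables together
  - x < -9: bounds one variable relative to a constant
  - x > y: bounds one variable relative to another variable

Propagating the comparison: y < x and x ≤ -10 give y ≤ -11. Range argument: with x ∈ [−∞, -10], y ∈ [−∞, -11], the left side of the equation is at least 21, but the right side is -14 < 21. No integer solution exists.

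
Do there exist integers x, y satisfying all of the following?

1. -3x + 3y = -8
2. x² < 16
No

Even the single constraint (-3x + 3y = -8) is infeasible over the integers.

  - -3x + 3y = -8: every term on the left is divisible by 3, so the LHS ≡ 0 (mod 3), but the RHS -8 is not — no integer solution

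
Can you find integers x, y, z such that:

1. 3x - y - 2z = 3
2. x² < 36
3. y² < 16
Yes

Take x = 1, y = 0, z = 0. Substituting into each constraint:
  (1) 3(1) + 0 - 2(0) = 3 ✓
  (2) x² = (1)² = 1, and 1 < 36 ✓
  (3) y² = (0)² = 0, and 0 < 16 ✓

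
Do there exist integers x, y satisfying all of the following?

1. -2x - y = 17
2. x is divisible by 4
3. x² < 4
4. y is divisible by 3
No

The full constraint system is jointly infeasible over the integers. Each constraint and what it forces:

  - -2x - y = 17: is a linear equation tying the variables together
  - x is divisible by 4: restricts x to multiples of 4
  - x² < 4: restricts x to |x| ≤ 1
  - y is divisible by 3: restricts y to multiples of 3

The bounds confine x to {0} with 4 | x. For each value, substitute into the equation:
  • x = 0: the equation forces y = -17, but 3 does not divide -17.
Every case fails, so no integer solution exists.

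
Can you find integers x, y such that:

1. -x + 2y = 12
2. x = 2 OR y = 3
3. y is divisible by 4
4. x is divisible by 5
No

The full constraint system is jointly infeasible over the integers. Each constraint and what it forces:

  - -x + 2y = 12: is a linear equation tying the variables together
  - x = 2 OR y = 3: forces a choice: either x = 2 or y = 3
  - y is divisible by 4: restricts y to multiples of 4
  - x is divisible by 5: restricts x to multiples of 5

Split on the disjunction (x = 2 OR y = 3):
  • If x = 2: this contradicts the divisibility constraint — 2 is not a multiple of 5.
  • If y = 3: this contradicts the divisibility constraint — 3 is not a multiple of 4.
Both branches are infeasible, so the system has no integer solution.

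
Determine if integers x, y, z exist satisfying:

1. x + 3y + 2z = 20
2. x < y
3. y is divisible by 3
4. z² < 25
Yes

Take x = -2, y = 6, z = 2. Substituting into each constraint:
  (1) (-2) + 3(6) + 2(2) = 20 ✓
  (2) -2 < 6 ✓
  (3) 6 = 3 × 2, remainder 0 ✓
  (4) z² = (2)² = 4, and 4 < 25 ✓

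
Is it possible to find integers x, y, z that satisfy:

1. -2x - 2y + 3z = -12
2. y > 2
Yes

Take x = 0, y = 3, z = -2. Substituting into each constraint:
  (1) -2(0) - 2(3) + 3(-2) = -12 ✓
  (2) 3 > 2 ✓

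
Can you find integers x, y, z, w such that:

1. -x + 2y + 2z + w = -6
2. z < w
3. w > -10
Yes

Take x = 0, y = -2, z = -1, w = 0. Substituting into each constraint:
  (1) 0 + 2(-2) + 2(-1) + 0 = -6 ✓
  (2) -1 < 0 ✓
  (3) 0 > -10 ✓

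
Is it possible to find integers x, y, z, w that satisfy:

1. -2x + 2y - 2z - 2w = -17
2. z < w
No

Even the single constraint (-2x + 2y - 2z - 2w = -17) is infeasible over the integers.

  - -2x + 2y - 2z - 2w = -17: every term on the left is divisible by 2, so the LHS ≡ 0 (mod 2), but the RHS -17 is not — no integer solution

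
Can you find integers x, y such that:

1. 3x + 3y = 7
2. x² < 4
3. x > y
No

Even the single constraint (3x + 3y = 7) is infeasible over the integers.

  - 3x + 3y = 7: every term on the left is divisible by 3, so the LHS ≡ 0 (mod 3), but the RHS 7 is not — no integer solution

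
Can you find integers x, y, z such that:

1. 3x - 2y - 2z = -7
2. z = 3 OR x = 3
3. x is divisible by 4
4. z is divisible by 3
No

A contradictory subset is {3x - 2y - 2z = -7, x is divisible by 4}. No integer assignment can satisfy these jointly:

  - 3x - 2y - 2z = -7: is a linear equation tying the variables together
  - x is divisible by 4: restricts x to multiples of 4

Modular obstruction: writing x = 4x', every remaining term of the linear equation is divisible by 2, so the left side is ≡ 0 (mod 2); but the right side -7 ≡ 1 (mod 2). No integers can satisfy it.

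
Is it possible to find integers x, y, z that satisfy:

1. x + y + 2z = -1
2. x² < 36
Yes

Take x = -1, y = 0, z = 0. Substituting into each constraint:
  (1) (-1) + 0 + 2(0) = -1 ✓
  (2) x² = (-1)² = 1, and 1 < 36 ✓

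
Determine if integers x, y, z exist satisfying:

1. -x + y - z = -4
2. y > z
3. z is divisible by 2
Yes

Take x = 5, y = 1, z = 0. Substituting into each constraint:
  (1) (-5) + 1 + 0 = -4 ✓
  (2) 1 > 0 ✓
  (3) 0 = 2 × 0, remainder 0 ✓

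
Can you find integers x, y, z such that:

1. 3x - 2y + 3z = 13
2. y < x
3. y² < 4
Yes

Take x = 2, y = 1, z = 3. Substituting into each constraint:
  (1) 3(2) - 2(1) + 3(3) = 13 ✓
  (2) 1 < 2 ✓
  (3) y² = (1)² = 1, and 1 < 4 ✓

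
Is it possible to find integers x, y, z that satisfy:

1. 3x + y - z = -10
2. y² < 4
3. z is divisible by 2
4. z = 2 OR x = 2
Yes

Take x = -3, y = 1, z = 2. Substituting into each constraint:
  (1) 3(-3) + 1 + (-2) = -10 ✓
  (2) y² = (1)² = 1, and 1 < 4 ✓
  (3) 2 = 2 × 1, remainder 0 ✓
  (4) z = 2, target 2 ✓ (first branch holds)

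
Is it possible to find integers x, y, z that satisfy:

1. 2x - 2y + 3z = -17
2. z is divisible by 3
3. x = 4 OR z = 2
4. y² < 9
Yes

Take x = 4, y = -1, z = -9. Substituting into each constraint:
  (1) 2(4) - 2(-1) + 3(-9) = -17 ✓
  (2) -9 = 3 × -3, remainder 0 ✓
  (3) x = 4, target 4 ✓ (first branch holds)
  (4) y² = (-1)² = 1, and 1 < 9 ✓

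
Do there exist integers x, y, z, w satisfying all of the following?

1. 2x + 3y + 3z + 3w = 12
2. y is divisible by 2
Yes

Take x = 6, y = 0, z = 0, w = 0. Substituting into each constraint:
  (1) 2(6) + 3(0) + 3(0) + 3(0) = 12 ✓
  (2) 0 = 2 × 0, remainder 0 ✓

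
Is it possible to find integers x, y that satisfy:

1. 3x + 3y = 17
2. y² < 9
No

Even the single constraint (3x + 3y = 17) is infeasible over the integers.

  - 3x + 3y = 17: every term on the left is divisible by 3, so the LHS ≡ 0 (mod 3), but the RHS 17 is not — no integer solution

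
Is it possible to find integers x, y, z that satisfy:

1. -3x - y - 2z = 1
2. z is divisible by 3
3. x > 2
Yes

Take x = 3, y = -10, z = 0. Substituting into each constraint:
  (1) -3(3) + 10 - 2(0) = 1 ✓
  (2) 0 = 3 × 0, remainder 0 ✓
  (3) 3 > 2 ✓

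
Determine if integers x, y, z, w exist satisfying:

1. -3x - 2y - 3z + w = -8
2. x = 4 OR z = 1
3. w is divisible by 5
Yes

Take x = 4, y = 1, z = -2, w = 0. Substituting into each constraint:
  (1) -3(4) - 2(1) - 3(-2) + 0 = -8 ✓
  (2) x = 4, target 4 ✓ (first branch holds)
  (3) 0 = 5 × 0, remainder 0 ✓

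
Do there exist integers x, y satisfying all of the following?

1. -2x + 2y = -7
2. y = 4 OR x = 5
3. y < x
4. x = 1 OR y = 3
No

Even the single constraint (-2x + 2y = -7) is infeasible over the integers.

  - -2x + 2y = -7: every term on the left is divisible by 2, so the LHS ≡ 0 (mod 2), but the RHS -7 is not — no integer solution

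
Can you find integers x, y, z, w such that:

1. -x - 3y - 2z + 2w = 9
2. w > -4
Yes

Take x = 1, y = 0, z = 0, w = 5. Substituting into each constraint:
  (1) (-1) - 3(0) - 2(0) + 2(5) = 9 ✓
  (2) 5 > -4 ✓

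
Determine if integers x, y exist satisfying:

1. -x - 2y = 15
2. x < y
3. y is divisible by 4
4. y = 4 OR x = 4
Yes

Take x = -23, y = 4. Substituting into each constraint:
  (1) 23 - 2(4) = 15 ✓
  (2) -23 < 4 ✓
  (3) 4 = 4 × 1, remainder 0 ✓
  (4) y = 4, target 4 ✓ (first branch holds)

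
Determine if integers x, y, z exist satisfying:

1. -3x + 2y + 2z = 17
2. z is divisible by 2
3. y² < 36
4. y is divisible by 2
Yes

Take x = -7, y = -2, z = 0. Substituting into each constraint:
  (1) -3(-7) + 2(-2) + 2(0) = 17 ✓
  (2) 0 = 2 × 0, remainder 0 ✓
  (3) y² = (-2)² = 4, and 4 < 36 ✓
  (4) -2 = 2 × -1, remainder 0 ✓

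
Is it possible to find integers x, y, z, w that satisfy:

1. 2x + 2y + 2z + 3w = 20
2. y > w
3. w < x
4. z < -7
Yes

Take x = 17, y = 1, z = -8, w = 0. Substituting into each constraint:
  (1) 2(17) + 2(1) + 2(-8) + 3(0) = 20 ✓
  (2) 1 > 0 ✓
  (3) 0 < 17 ✓
  (4) -8 < -7 ✓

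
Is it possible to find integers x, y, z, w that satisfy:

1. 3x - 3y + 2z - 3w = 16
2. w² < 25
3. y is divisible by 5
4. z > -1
Yes

Take x = 0, y = 0, z = 8, w = 0. Substituting into each constraint:
  (1) 3(0) - 3(0) + 2(8) - 3(0) = 16 ✓
  (2) w² = (0)² = 0, and 0 < 25 ✓
  (3) 0 = 5 × 0, remainder 0 ✓
  (4) 8 > -1 ✓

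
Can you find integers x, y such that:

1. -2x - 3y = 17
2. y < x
Yes

Take x = 2, y = -7. Substituting into each constraint:
  (1) -2(2) - 3(-7) = 17 ✓
  (2) -7 < 2 ✓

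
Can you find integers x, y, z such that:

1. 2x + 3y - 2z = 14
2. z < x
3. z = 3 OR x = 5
Yes

Take x = 5, y = 2, z = 1. Substituting into each constraint:
  (1) 2(5) + 3(2) - 2(1) = 14 ✓
  (2) 1 < 5 ✓
  (3) x = 5, target 5 ✓ (second branch holds)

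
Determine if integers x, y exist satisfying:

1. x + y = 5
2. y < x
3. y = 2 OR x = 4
Yes

Take x = 4, y = 1. Substituting into each constraint:
  (1) 4 + 1 = 5 ✓
  (2) 1 < 4 ✓
  (3) x = 4, target 4 ✓ (second branch holds)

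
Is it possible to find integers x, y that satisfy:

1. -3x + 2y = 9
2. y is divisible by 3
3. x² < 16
Yes

Take x = -3, y = 0. Substituting into each constraint:
  (1) -3(-3) + 2(0) = 9 ✓
  (2) 0 = 3 × 0, remainder 0 ✓
  (3) x² = (-3)² = 9, and 9 < 16 ✓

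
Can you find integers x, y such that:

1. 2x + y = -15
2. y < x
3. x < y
No

A contradictory subset is {y < x, x < y}. No integer assignment can satisfy these jointly:

  - y < x: bounds one variable relative to another variable
  - x < y: bounds one variable relative to another variable

Direct contradiction: x > y and y > x cannot both hold.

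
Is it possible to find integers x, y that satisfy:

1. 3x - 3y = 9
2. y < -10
Yes

Take x = -8, y = -11. Substituting into each constraint:
  (1) 3(-8) - 3(-11) = 9 ✓
  (2) -11 < -10 ✓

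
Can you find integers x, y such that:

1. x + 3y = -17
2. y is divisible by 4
Yes

Take x = -17, y = 0. Substituting into each constraint:
  (1) (-17) + 3(0) = -17 ✓
  (2) 0 = 4 × 0, remainder 0 ✓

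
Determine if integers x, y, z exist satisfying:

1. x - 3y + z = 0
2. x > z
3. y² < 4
Yes

Take x = 2, y = 1, z = 1. Substituting into each constraint:
  (1) 2 - 3(1) + 1 = 0 ✓
  (2) 2 > 1 ✓
  (3) y² = (1)² = 1, and 1 < 4 ✓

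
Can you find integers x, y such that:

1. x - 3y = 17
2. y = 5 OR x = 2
Yes

Take x = 32, y = 5. Substituting into each constraint:
  (1) 32 - 3(5) = 17 ✓
  (2) y = 5, target 5 ✓ (first branch holds)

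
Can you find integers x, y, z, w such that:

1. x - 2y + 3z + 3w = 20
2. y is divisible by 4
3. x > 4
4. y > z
Yes

Take x = 5, y = 0, z = -1, w = 6. Substituting into each constraint:
  (1) 5 - 2(0) + 3(-1) + 3(6) = 20 ✓
  (2) 0 = 4 × 0, remainder 0 ✓
  (3) 5 > 4 ✓
  (4) 0 > -1 ✓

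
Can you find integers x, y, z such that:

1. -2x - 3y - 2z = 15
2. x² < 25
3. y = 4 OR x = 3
Yes

Take x = 3, y = 1, z = -12. Substituting into each constraint:
  (1) -2(3) - 3(1) - 2(-12) = 15 ✓
  (2) x² = (3)² = 9, and 9 < 25 ✓
  (3) x = 3, target 3 ✓ (second branch holds)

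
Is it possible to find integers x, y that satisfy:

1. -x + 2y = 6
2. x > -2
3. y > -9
Yes

Take x = 0, y = 3. Substituting into each constraint:
  (1) 0 + 2(3) = 6 ✓
  (2) 0 > -2 ✓
  (3) 3 > -9 ✓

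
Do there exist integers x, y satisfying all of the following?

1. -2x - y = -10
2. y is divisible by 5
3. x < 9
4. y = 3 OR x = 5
Yes

Take x = 5, y = 0. Substituting into each constraint:
  (1) -2(5) + 0 = -10 ✓
  (2) 0 = 5 × 0, remainder 0 ✓
  (3) 5 < 9 ✓
  (4) x = 5, target 5 ✓ (second branch holds)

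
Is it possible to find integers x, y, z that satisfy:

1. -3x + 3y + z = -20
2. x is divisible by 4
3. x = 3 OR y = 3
Yes

Take x = 4, y = 3, z = -17. Substituting into each constraint:
  (1) -3(4) + 3(3) + (-17) = -20 ✓
  (2) 4 = 4 × 1, remainder 0 ✓
  (3) y = 3, target 3 ✓ (second branch holds)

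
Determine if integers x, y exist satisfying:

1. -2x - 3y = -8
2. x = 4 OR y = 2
Yes

Take x = 1, y = 2. Substituting into each constraint:
  (1) -2(1) - 3(2) = -8 ✓
  (2) y = 2, target 2 ✓ (second branch holds)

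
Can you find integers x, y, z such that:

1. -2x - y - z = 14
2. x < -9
Yes

Take x = -10, y = 0, z = 6. Substituting into each constraint:
  (1) -2(-10) + 0 + (-6) = 14 ✓
  (2) -10 < -9 ✓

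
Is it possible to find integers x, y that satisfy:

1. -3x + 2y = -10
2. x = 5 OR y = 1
Yes

Take x = 4, y = 1. Substituting into each constraint:
  (1) -3(4) + 2(1) = -10 ✓
  (2) y = 1, target 1 ✓ (second branch holds)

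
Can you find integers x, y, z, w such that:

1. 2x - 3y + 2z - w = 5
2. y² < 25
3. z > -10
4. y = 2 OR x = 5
Yes

Take x = 4, y = 2, z = 2, w = 1. Substituting into each constraint:
  (1) 2(4) - 3(2) + 2(2) + (-1) = 5 ✓
  (2) y² = (2)² = 4, and 4 < 25 ✓
  (3) 2 > -10 ✓
  (4) y = 2, target 2 ✓ (first branch holds)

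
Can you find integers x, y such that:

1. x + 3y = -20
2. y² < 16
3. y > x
Yes

Take x = -20, y = 0. Substituting into each constraint:
  (1) (-20) + 3(0) = -20 ✓
  (2) y² = (0)² = 0, and 0 < 16 ✓
  (3) 0 > -20 ✓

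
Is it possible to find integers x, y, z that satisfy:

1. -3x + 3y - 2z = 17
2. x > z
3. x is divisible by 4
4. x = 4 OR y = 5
Yes

Take x = 4, y = 11, z = 2. Substituting into each constraint:
  (1) -3(4) + 3(11) - 2(2) = 17 ✓
  (2) 4 > 2 ✓
  (3) 4 = 4 × 1, remainder 0 ✓
  (4) x = 4, target 4 ✓ (first branch holds)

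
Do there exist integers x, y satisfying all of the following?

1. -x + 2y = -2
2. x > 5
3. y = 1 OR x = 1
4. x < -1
No

A contradictory subset is {x > 5, x < -1}. No integer assignment can satisfy these jointly:

  - x > 5: bounds one variable relative to a constant
  - x < -1: bounds one variable relative to a constant

Direct contradiction: the bounds on x require x ≥ 6 and x ≤ -2 simultaneously, which is empty.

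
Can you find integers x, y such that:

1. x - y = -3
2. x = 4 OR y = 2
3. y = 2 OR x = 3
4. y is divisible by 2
Yes

Take x = -1, y = 2. Substituting into each constraint:
  (1) (-1) + (-2) = -3 ✓
  (2) y = 2, target 2 ✓ (second branch holds)
  (3) y = 2, target 2 ✓ (first branch holds)
  (4) 2 = 2 × 1, remainder 0 ✓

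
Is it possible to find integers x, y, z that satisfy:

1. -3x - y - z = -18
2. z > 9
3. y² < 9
Yes

Take x = 2, y = 0, z = 12. Substituting into each constraint:
  (1) -3(2) + 0 + (-12) = -18 ✓
  (2) 12 > 9 ✓
  (3) y² = (0)² = 0, and 0 < 9 ✓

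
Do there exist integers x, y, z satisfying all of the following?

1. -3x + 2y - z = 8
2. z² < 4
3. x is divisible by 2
Yes

Take x = 0, y = 4, z = 0. Substituting into each constraint:
  (1) -3(0) + 2(4) + 0 = 8 ✓
  (2) z² = (0)² = 0, and 0 < 4 ✓
  (3) 0 = 2 × 0, remainder 0 ✓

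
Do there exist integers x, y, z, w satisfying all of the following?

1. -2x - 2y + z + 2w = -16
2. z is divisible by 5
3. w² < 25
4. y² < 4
Yes

Take x = 9, y = 0, z = 0, w = 1. Substituting into each constraint:
  (1) -2(9) - 2(0) + 0 + 2(1) = -16 ✓
  (2) 0 = 5 × 0, remainder 0 ✓
  (3) w² = (1)² = 1, and 1 < 25 ✓
  (4) y² = (0)² = 0, and 0 < 4 ✓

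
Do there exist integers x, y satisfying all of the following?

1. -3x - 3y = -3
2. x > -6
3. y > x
Yes

Take x = 0, y = 1. Substituting into each constraint:
  (1) -3(0) - 3(1) = -3 ✓
  (2) 0 > -6 ✓
  (3) 1 > 0 ✓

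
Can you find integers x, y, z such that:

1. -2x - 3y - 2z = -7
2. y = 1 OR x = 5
Yes

Take x = 5, y = -1, z = 0. Substituting into each constraint:
  (1) -2(5) - 3(-1) - 2(0) = -7 ✓
  (2) x = 5, target 5 ✓ (second branch holds)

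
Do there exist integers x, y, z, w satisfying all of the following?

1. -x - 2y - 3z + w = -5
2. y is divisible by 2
Yes

Take x = 5, y = 0, z = 0, w = 0. Substituting into each constraint:
  (1) (-5) - 2(0) - 3(0) + 0 = -5 ✓
  (2) 0 = 2 × 0, remainder 0 ✓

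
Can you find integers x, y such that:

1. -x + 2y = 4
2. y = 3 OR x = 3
Yes

Take x = 2, y = 3. Substituting into each constraint:
  (1) (-2) + 2(3) = 4 ✓
  (2) y = 3, target 3 ✓ (first branch holds)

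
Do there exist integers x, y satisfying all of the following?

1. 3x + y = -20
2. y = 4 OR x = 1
Yes

Take x = -8, y = 4. Substituting into each constraint:
  (1) 3(-8) + 4 = -20 ✓
  (2) y = 4, target 4 ✓ (first branch holds)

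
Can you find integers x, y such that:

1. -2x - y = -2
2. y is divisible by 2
Yes

Take x = 1, y = 0. Substituting into each constraint:
  (1) -2(1) + 0 = -2 ✓
  (2) 0 = 2 × 0, remainder 0 ✓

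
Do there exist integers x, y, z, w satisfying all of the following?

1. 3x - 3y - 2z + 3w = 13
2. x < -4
Yes

Take x = -5, y = -10, z = 1, w = 0. Substituting into each constraint:
  (1) 3(-5) - 3(-10) - 2(1) + 3(0) = 13 ✓
  (2) -5 < -4 ✓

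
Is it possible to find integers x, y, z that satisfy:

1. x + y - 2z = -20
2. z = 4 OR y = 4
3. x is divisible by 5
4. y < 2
Yes

Take x = 0, y = -12, z = 4. Substituting into each constraint:
  (1) 0 + (-12) - 2(4) = -20 ✓
  (2) z = 4, target 4 ✓ (first branch holds)
  (3) 0 = 5 × 0, remainder 0 ✓
  (4) -12 < 2 ✓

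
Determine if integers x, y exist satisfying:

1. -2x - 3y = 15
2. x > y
Yes

Take x = 0, y = -5. Substituting into each constraint:
  (1) -2(0) - 3(-5) = 15 ✓
  (2) 0 > -5 ✓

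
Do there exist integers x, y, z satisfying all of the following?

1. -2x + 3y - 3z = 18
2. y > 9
Yes

Take x = 6, y = 10, z = 0. Substituting into each constraint:
  (1) -2(6) + 3(10) - 3(0) = 18 ✓
  (2) 10 > 9 ✓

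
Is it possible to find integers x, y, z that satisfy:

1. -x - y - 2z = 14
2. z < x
Yes

Take x = 0, y = -12, z = -1. Substituting into each constraint:
  (1) 0 + 12 - 2(-1) = 14 ✓
  (2) -1 < 0 ✓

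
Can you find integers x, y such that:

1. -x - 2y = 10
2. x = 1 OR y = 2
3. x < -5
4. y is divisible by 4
No

A contradictory subset is {x = 1 OR y = 2, x < -5, y is divisible by 4}. No integer assignment can satisfy these jointly:

  - x = 1 OR y = 2: forces a choice: either x = 1 or y = 2
  - x < -5: bounds one variable relative to a constant
  - y is divisible by 4: restricts y to multiples of 4

Split on the disjunction (x = 1 OR y = 2):
  • If x = 1: this contradicts the bound x ≤ -6.
  • If y = 2: this contradicts the divisibility constraint — 2 is not a multiple of 4.
Both branches are infeasible, so the system has no integer solution.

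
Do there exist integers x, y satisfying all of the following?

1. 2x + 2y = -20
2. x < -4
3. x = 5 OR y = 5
Yes

Take x = -15, y = 5. Substituting into each constraint:
  (1) 2(-15) + 2(5) = -20 ✓
  (2) -15 < -4 ✓
  (3) y = 5, target 5 ✓ (second branch holds)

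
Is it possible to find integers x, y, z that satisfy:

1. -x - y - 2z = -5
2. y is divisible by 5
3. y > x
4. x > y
No

A contradictory subset is {y > x, x > y}. No integer assignment can satisfy these jointly:

  - y > x: bounds one variable relative to another variable
  - x > y: bounds one variable relative to another variable

Direct contradiction: y > x and x > y cannot both hold.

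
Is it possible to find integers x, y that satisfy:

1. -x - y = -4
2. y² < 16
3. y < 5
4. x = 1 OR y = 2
Yes

Take x = 1, y = 3. Substituting into each constraint:
  (1) (-1) + (-3) = -4 ✓
  (2) y² = (3)² = 9, and 9 < 16 ✓
  (3) 3 < 5 ✓
  (4) x = 1, target 1 ✓ (first branch holds)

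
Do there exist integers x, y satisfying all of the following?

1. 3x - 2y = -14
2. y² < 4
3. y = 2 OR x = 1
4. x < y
No

A contradictory subset is {3x - 2y = -14, y² < 4, y = 2 OR x = 1}. No integer assignment can satisfy these jointly:

  - 3x - 2y = -14: is a linear equation tying the variables together
  - y² < 4: restricts y to |y| ≤ 1
  - y = 2 OR x = 1: forces a choice: either y = 2 or x = 1

Split on the disjunction (y = 2 OR x = 1):
  • If y = 2: this contradicts y² < 4, which requires |y| ≤ 1.
  • If x = 1: with x = 1, every remaining term of the linear equation is divisible by 2, so the left side is ≡ 0 (mod 2); but the right side -17 ≡ 1 (mod 2). No integers can satisfy it.
Both branches are infeasible, so the system has no integer solution.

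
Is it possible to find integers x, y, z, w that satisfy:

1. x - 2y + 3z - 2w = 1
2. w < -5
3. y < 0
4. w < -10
Yes

Take x = -23, y = -1, z = 0, w = -11. Substituting into each constraint:
  (1) (-23) - 2(-1) + 3(0) - 2(-11) = 1 ✓
  (2) -11 < -5 ✓
  (3) -1 < 0 ✓
  (4) -11 < -10 ✓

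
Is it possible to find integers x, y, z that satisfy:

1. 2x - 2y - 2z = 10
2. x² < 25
Yes

Take x = 0, y = 0, z = -5. Substituting into each constraint:
  (1) 2(0) - 2(0) - 2(-5) = 10 ✓
  (2) x² = (0)² = 0, and 0 < 25 ✓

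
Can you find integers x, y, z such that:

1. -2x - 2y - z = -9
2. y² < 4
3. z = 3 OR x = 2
Yes

Take x = 2, y = -1, z = 7. Substituting into each constraint:
  (1) -2(2) - 2(-1) + (-7) = -9 ✓
  (2) y² = (-1)² = 1, and 1 < 4 ✓
  (3) x = 2, target 2 ✓ (second branch holds)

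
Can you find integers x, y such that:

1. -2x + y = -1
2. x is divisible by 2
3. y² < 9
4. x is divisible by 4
Yes

Take x = 0, y = -1. Substituting into each constraint:
  (1) -2(0) + (-1) = -1 ✓
  (2) 0 = 2 × 0, remainder 0 ✓
  (3) y² = (-1)² = 1, and 1 < 9 ✓
  (4) 0 = 4 × 0, remainder 0 ✓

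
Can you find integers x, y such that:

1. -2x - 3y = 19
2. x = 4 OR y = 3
Yes

Take x = -14, y = 3. Substituting into each constraint:
  (1) -2(-14) - 3(3) = 19 ✓
  (2) y = 3, target 3 ✓ (second branch holds)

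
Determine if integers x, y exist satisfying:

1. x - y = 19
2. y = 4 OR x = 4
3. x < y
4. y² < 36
No

A contradictory subset is {x - y = 19, x < y}. No integer assignment can satisfy these jointly:

  - x - y = 19: is a linear equation tying the variables together
  - x < y: bounds one variable relative to another variable

From the equation, x − y = 19, i.e. y − x = -19; but y > x requires y − x ≥ 1. Contradiction.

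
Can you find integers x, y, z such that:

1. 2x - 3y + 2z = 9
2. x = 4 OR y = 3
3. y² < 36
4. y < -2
Yes

Take x = 4, y = -3, z = -4. Substituting into each constraint:
  (1) 2(4) - 3(-3) + 2(-4) = 9 ✓
  (2) x = 4, target 4 ✓ (first branch holds)
  (3) y² = (-3)² = 9, and 9 < 36 ✓
  (4) -3 < -2 ✓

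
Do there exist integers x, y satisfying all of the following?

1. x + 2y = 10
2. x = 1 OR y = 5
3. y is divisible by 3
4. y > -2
No

A contradictory subset is {x + 2y = 10, x = 1 OR y = 5, y is divisible by 3}. No integer assignment can satisfy these jointly:

  - x + 2y = 10: is a linear equation tying the variables together
  - x = 1 OR y = 5: forces a choice: either x = 1 or y = 5
  - y is divisible by 3: restricts y to multiples of 3

Split on the disjunction (x = 1 OR y = 5):
  • If x = 1: with x = 1, writing y = 3y', every remaining term of the linear equation is divisible by 6, so the left side is ≡ 0 (mod 6); but the right side 9 ≡ 3 (mod 6). No integers can satisfy it.
  • If y = 5: this contradicts the divisibility constraint — 5 is not a multiple of 3.
Both branches are infeasible, so the system has no integer solution.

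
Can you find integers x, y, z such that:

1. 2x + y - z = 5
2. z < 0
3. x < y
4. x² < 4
Yes

Take x = -1, y = 0, z = -7. Substituting into each constraint:
  (1) 2(-1) + 0 + 7 = 5 ✓
  (2) -7 < 0 ✓
  (3) -1 < 0 ✓
  (4) x² = (-1)² = 1, and 1 < 4 ✓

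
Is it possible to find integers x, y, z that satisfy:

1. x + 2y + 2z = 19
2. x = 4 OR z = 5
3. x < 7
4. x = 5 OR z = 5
Yes

Take x = 3, y = 3, z = 5. Substituting into each constraint:
  (1) 3 + 2(3) + 2(5) = 19 ✓
  (2) z = 5, target 5 ✓ (second branch holds)
  (3) 3 < 7 ✓
  (4) z = 5, target 5 ✓ (second branch holds)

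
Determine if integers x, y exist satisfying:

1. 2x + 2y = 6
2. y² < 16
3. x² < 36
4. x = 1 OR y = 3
Yes

Take x = 1, y = 2. Substituting into each constraint:
  (1) 2(1) + 2(2) = 6 ✓
  (2) y² = (2)² = 4, and 4 < 16 ✓
  (3) x² = (1)² = 1, and 1 < 36 ✓
  (4) x = 1, target 1 ✓ (first branch holds)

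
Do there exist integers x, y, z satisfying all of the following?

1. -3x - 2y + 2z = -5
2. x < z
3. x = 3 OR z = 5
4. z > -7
Yes

Take x = 3, y = 2, z = 4. Substituting into each constraint:
  (1) -3(3) - 2(2) + 2(4) = -5 ✓
  (2) 3 < 4 ✓
  (3) x = 3, target 3 ✓ (first branch holds)
  (4) 4 > -7 ✓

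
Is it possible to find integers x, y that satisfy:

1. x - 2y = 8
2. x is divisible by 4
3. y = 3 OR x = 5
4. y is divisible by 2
No

A contradictory subset is {x - 2y = 8, y = 3 OR x = 5, y is divisible by 2}. No integer assignment can satisfy these jointly:

  - x - 2y = 8: is a linear equation tying the variables together
  - y = 3 OR x = 5: forces a choice: either y = 3 or x = 5
  - y is divisible by 2: restricts y to multiples of 2

Split on the disjunction (y = 3 OR x = 5):
  • If y = 3: this contradicts the divisibility constraint — 3 is not a multiple of 2.
  • If x = 5: with x = 5, writing y = 2y', every remaining term of the linear equation is divisible by 4, so the left side is ≡ 0 (mod 4); but the right side 3 ≡ 3 (mod 4). No integers can satisfy it.
Both branches are infeasible, so the system has no integer solution.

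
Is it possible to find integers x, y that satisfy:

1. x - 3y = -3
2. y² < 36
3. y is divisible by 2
Yes

Take x = -3, y = 0. Substituting into each constraint:
  (1) (-3) - 3(0) = -3 ✓
  (2) y² = (0)² = 0, and 0 < 36 ✓
  (3) 0 = 2 × 0, remainder 0 ✓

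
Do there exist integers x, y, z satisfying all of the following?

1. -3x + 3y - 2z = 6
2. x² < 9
Yes

Take x = 0, y = 0, z = -3. Substituting into each constraint:
  (1) -3(0) + 3(0) - 2(-3) = 6 ✓
  (2) x² = (0)² = 0, and 0 < 9 ✓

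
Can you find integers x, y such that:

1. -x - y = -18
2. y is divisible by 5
Yes

Take x = 18, y = 0. Substituting into each constraint:
  (1) (-18) + 0 = -18 ✓
  (2) 0 = 5 × 0, remainder 0 ✓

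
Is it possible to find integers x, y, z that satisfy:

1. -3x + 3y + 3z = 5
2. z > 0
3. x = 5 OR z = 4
No

Even the single constraint (-3x + 3y + 3z = 5) is infeasible over the integers.

  - -3x + 3y + 3z = 5: every term on the left is divisible by 3, so the LHS ≡ 0 (mod 3), but the RHS 5 is not — no integer solution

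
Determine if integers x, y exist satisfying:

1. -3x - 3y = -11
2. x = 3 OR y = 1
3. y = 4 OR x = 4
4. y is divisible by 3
No

Even the single constraint (-3x - 3y = -11) is infeasible over the integers.

  - -3x - 3y = -11: every term on the left is divisible by 3, so the LHS ≡ 0 (mod 3), but the RHS -11 is not — no integer solution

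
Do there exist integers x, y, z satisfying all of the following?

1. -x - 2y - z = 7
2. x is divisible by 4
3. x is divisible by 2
Yes

Take x = 0, y = 0, z = -7. Substituting into each constraint:
  (1) 0 - 2(0) + 7 = 7 ✓
  (2) 0 = 4 × 0, remainder 0 ✓
  (3) 0 = 2 × 0, remainder 0 ✓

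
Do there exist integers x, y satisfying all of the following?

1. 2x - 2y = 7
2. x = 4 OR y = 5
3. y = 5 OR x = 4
No

Even the single constraint (2x - 2y = 7) is infeasible over the integers.

  - 2x - 2y = 7: every term on the left is divisible by 2, so the LHS ≡ 0 (mod 2), but the RHS 7 is not — no integer solution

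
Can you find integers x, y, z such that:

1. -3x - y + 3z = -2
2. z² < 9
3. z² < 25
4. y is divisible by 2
Yes

Take x = 0, y = 2, z = 0. Substituting into each constraint:
  (1) -3(0) + (-2) + 3(0) = -2 ✓
  (2) z² = (0)² = 0, and 0 < 9 ✓
  (3) z² = (0)² = 0, and 0 < 25 ✓
  (4) 2 = 2 × 1, remainder 0 ✓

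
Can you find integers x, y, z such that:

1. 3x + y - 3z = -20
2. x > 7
Yes

Take x = 8, y = 1, z = 15. Substituting into each constraint:
  (1) 3(8) + 1 - 3(15) = -20 ✓
  (2) 8 > 7 ✓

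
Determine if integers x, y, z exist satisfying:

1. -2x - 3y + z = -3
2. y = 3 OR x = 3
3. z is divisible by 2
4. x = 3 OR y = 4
Yes

Take x = 3, y = -1, z = 0. Substituting into each constraint:
  (1) -2(3) - 3(-1) + 0 = -3 ✓
  (2) x = 3, target 3 ✓ (second branch holds)
  (3) 0 = 2 × 0, remainder 0 ✓
  (4) x = 3, target 3 ✓ (first branch holds)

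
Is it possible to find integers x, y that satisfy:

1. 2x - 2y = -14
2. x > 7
Yes

Take x = 8, y = 15. Substituting into each constraint:
  (1) 2(8) - 2(15) = -14 ✓
  (2) 8 > 7 ✓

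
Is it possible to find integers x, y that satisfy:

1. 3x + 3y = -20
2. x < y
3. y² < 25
No

Even the single constraint (3x + 3y = -20) is infeasible over the integers.

  - 3x + 3y = -20: every term on the left is divisible by 3, so the LHS ≡ 0 (mod 3), but the RHS -20 is not — no integer solution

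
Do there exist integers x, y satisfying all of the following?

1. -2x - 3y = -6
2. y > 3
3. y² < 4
No

A contradictory subset is {y > 3, y² < 4}. No integer assignment can satisfy these jointly:

  - y > 3: bounds one variable relative to a constant
  - y² < 4: restricts y to |y| ≤ 1

Direct contradiction: the bounds on y require y ≥ 4 and y ≤ 1 simultaneously, which is empty.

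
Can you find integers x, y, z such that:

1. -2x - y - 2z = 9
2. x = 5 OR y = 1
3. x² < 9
Yes

Take x = 0, y = 1, z = -5. Substituting into each constraint:
  (1) -2(0) + (-1) - 2(-5) = 9 ✓
  (2) y = 1, target 1 ✓ (second branch holds)
  (3) x² = (0)² = 0, and 0 < 9 ✓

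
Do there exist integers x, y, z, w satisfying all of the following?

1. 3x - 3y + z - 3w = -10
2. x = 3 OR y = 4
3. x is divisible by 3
Yes

Take x = 3, y = 7, z = 2, w = 0. Substituting into each constraint:
  (1) 3(3) - 3(7) + 2 - 3(0) = -10 ✓
  (2) x = 3, target 3 ✓ (first branch holds)
  (3) 3 = 3 × 1, remainder 0 ✓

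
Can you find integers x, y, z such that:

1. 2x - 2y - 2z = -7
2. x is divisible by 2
No

Even the single constraint (2x - 2y - 2z = -7) is infeasible over the integers.

  - 2x - 2y - 2z = -7: every term on the left is divisible by 2, so the LHS ≡ 0 (mod 2), but the RHS -7 is not — no integer solution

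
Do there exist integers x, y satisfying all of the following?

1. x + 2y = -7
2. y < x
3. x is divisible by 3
Yes

Take x = 3, y = -5. Substituting into each constraint:
  (1) 3 + 2(-5) = -7 ✓
  (2) -5 < 3 ✓
  (3) 3 = 3 × 1, remainder 0 ✓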